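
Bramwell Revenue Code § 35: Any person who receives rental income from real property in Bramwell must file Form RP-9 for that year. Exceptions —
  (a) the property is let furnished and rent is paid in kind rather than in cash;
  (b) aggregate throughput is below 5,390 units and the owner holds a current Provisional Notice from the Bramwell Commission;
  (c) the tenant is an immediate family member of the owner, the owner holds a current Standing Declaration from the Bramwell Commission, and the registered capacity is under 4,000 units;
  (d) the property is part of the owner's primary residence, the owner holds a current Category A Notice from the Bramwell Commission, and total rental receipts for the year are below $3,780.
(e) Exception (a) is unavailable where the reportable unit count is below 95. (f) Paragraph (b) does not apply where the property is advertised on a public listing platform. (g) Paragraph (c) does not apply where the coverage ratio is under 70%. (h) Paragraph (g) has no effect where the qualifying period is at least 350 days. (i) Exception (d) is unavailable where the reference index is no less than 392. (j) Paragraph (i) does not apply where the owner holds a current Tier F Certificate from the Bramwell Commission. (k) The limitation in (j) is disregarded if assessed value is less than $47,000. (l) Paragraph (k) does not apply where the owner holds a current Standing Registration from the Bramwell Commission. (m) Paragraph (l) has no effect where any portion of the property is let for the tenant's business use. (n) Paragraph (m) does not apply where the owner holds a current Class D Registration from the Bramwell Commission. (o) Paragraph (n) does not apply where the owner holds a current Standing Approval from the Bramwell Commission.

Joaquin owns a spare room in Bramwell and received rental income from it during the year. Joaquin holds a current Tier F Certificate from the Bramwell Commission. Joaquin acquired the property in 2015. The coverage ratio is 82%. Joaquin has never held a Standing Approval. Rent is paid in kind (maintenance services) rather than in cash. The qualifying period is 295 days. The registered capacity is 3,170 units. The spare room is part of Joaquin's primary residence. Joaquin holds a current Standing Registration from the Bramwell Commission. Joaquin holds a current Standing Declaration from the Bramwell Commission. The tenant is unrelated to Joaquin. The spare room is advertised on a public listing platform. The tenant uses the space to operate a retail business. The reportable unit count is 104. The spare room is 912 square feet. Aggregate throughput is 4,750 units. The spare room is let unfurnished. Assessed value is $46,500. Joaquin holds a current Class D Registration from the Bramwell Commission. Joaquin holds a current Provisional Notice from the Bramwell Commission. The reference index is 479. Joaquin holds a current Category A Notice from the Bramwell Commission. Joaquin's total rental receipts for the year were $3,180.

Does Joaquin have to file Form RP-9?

No — exception (d) applies; Joaquin is not required to file Form RP-9.

Exception (a) fails — the property is let unfurnished.
Exception (b) is satisfied on its face — aggregate throughput is 4,750 units, below the 5,390 units limit; a current Provisional Notice is held. Turning to paragraph (f): (f) operates against (b): the property is publicly advertised. So (b) is unavailable.
Exception (c) fails — the tenant is unrelated to the owner.
All of (d)'s requirements are met (the spare room is part of the primary residence; a current Category A Notice is held; total rental receipts for the year are $3,180, below the $3,780 limit). Applying paragraphs (i)–(o): (i) would limit (d) — the reference index is 479, meeting the 392 threshold — but (j) sets (i) aside: (j) is engaged — a current Tier F Certificate is held. (k) would limit (j) — assessed value is $46,500, less than the $47,000 limit — but (l) sets (k) aside: (l) is engaged — a current Standing Registration is held. (m) would limit (l) — the space is let for business use — but (n) sets (m) aside: (n) operates — a current Class D Registration is held. (o) is inapplicable (the Standing Approval is not current), so (n) stands. So (d) applies.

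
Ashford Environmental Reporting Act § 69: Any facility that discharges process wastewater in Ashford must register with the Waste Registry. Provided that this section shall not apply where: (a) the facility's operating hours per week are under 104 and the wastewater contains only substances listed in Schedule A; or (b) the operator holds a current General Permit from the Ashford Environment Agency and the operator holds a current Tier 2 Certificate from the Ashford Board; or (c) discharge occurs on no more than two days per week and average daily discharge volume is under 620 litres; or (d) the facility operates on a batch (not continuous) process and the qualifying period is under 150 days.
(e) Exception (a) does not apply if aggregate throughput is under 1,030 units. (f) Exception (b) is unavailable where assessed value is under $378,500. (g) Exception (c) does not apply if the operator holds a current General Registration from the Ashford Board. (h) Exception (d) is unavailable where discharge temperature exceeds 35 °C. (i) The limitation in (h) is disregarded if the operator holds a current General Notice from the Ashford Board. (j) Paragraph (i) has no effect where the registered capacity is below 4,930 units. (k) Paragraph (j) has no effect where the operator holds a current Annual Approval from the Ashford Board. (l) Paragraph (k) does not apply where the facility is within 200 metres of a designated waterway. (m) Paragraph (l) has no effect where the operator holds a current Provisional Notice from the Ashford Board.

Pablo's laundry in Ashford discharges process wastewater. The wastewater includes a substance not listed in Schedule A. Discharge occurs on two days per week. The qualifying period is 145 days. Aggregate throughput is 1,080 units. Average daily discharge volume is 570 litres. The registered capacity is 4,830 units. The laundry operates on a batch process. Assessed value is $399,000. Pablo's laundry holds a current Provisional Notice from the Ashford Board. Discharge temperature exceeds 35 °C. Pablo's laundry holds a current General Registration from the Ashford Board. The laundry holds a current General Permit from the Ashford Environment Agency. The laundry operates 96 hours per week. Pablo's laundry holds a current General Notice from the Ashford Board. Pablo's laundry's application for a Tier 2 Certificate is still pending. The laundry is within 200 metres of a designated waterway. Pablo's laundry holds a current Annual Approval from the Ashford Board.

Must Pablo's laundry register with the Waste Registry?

Exception (a) requires that the wastewater contains only substances listed in Schedule A; but the wastewater includes a non-Schedule-A substance, so (a) is unavailable.
Exception (b) fails — the Tier 2 Certificate is not current.
Exception (c): discharge occurs on no more than two days per week; average daily discharge volume is 570 litres, under the 620 litres limit — every condition holds. Turning to paragraph (g): (g) operates against (c): a current General Registration is held. (c) is therefore removed.
All of (d)'s requirements are met (the facility operates on a batch process; the qualifying period is 145 days, under the 150 days limit). Under paragraphs (h)–(m): (h) would limit (d) — discharge temperature exceeds 35 °C — but (i) sets (h) aside: (i) is engaged — a current General Notice is held. (j) would limit (i) — the registered capacity is 4,830 units, below the 4,930 units limit — but (k) sets (j) aside: (k) is triggered — a current Annual Approval is held. (l) would limit (k) — the laundry is within 200 m of a designated waterway — but (m) sets (l) aside: (m) operates against (l): a current Provisional Notice is held. (d) remains available.

No — exception (d) applies; Pablo's laundry is not required to register with the Waste Registry.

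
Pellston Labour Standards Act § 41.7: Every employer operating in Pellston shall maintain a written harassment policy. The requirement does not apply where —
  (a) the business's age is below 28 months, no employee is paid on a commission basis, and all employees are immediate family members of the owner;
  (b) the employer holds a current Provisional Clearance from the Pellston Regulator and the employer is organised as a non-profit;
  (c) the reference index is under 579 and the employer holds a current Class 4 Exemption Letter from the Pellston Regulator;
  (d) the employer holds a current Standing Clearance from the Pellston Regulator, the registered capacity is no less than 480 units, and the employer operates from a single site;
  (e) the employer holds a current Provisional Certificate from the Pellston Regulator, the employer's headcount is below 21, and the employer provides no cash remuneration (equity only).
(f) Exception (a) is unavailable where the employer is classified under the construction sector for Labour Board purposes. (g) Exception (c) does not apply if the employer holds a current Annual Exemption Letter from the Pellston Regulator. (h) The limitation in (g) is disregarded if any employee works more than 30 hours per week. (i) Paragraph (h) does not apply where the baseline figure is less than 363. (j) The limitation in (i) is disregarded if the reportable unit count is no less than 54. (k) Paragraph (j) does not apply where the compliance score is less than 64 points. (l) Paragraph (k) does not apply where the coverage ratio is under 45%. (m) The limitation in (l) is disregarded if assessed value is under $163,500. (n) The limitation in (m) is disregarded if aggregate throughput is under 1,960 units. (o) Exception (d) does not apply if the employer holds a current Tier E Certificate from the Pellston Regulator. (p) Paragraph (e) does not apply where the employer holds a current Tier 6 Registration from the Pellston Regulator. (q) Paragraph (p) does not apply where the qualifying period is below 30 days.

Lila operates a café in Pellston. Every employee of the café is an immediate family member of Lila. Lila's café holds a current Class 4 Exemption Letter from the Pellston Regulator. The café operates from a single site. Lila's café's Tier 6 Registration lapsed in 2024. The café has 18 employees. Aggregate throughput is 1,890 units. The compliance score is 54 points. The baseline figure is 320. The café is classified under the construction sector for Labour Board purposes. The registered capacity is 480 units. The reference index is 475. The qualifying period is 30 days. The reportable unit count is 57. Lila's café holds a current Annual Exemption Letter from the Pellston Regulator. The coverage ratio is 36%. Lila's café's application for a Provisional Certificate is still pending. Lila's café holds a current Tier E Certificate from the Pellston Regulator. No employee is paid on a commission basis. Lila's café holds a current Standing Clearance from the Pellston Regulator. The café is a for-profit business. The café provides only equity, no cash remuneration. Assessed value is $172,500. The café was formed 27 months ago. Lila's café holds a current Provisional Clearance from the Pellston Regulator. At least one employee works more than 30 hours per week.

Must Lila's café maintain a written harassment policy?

Exception (a)'s conditions are all satisfied: the business's age is 27 months, below the 28 months limit; no employee is paid on commission; every employee is an immediate family member. However, paragraph (f) must be considered: (f) operates against (a): the café is classified under the construction sector. (a) is therefore removed.
Exception (b) does not apply: the employer is for-profit.
Exception (c)'s conditions are all satisfied: the reference index is 475, under the 579 limit; a current Class 4 Exemption Letter is held. As to paragraphs (g)–(n): (g) would limit (c) — a current Annual Exemption Letter is held — but (h) sets (g) aside: (h) operates against (g): at least one employee exceeds 30 hours/week. (i) would limit (h) — the baseline figure is 320, less than the 363 limit — but (j) sets (i) aside: (j) operates against (i): the reportable unit count is 57, meeting the 54 threshold. (k) is engaged (the compliance score is 54 points, less than the 64 points limit), but is displaced by (l): (l) operates against (k): the coverage ratio is 36%, under the 45% limit. (m) is not triggered (assessed value is $172,500, not under $163,500), so (l) stands. Exception (c) stands.
Exception (d): a current Standing Clearance is held; the registered capacity is 480 units, meeting the 480 units threshold; the employer operates from a single site — every condition holds. However, paragraph (o) must be considered: (o) is engaged — a current Tier E Certificate is held. Exception (d) does not apply.
Exception (e) does not apply: there is no Provisional Certificate in force.

No — exception (c) applies; Lila's café is not required to maintain a written harassment policy.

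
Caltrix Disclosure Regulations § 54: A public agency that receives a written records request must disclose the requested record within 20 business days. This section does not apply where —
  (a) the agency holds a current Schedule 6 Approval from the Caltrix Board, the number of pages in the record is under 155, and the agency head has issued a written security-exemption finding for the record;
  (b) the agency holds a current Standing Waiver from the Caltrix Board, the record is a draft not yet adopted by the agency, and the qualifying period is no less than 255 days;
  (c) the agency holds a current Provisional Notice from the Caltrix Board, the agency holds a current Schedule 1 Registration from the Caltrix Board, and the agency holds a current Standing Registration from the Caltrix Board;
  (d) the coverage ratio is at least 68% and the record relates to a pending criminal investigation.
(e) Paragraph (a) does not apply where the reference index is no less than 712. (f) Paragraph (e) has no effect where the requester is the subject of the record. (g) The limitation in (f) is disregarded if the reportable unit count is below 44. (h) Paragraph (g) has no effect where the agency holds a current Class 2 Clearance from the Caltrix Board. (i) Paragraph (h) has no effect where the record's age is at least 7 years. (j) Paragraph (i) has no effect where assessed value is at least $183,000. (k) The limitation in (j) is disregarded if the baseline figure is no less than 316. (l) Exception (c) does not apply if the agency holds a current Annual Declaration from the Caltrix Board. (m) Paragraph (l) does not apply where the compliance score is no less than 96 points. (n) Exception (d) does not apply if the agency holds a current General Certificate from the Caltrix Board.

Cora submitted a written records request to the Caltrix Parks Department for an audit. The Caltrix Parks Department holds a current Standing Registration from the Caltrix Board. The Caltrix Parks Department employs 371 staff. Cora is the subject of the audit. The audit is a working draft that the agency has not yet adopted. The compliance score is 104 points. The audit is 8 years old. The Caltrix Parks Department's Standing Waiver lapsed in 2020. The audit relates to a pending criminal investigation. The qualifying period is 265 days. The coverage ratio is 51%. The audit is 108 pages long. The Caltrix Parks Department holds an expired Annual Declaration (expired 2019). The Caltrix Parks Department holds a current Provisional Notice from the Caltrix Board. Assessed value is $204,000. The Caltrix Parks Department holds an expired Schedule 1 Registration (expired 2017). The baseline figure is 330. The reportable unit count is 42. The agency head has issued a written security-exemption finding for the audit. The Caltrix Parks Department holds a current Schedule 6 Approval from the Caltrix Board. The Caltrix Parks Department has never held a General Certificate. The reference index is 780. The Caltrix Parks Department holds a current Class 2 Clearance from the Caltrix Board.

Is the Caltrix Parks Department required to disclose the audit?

Yes — the Caltrix Parks Department must disclose the audit.

Exception (a) is satisfied on its face — a current Schedule 6 Approval is held; the number of pages in the record is 108, under the 155 limit; a written security-exemption finding has been issued. But applying paragraphs (e)–(k): (e) operates against (a): the reference index is 780, meeting the 712 threshold. (f) applies (Cora is the subject of the audit), but yields to (g): (g) operates against (f): the reportable unit count is 42, below the 44 limit. (h) applies (a current Class 2 Clearance is held), but yields to (i): (i) operates against (h): the record's age is 8 years, meeting the 7 years threshold. (j) would limit (i) — assessed value is $204,000, meeting the $183,000 threshold — but (k) sets (j) aside: (k) applies — the baseline figure is 330, meeting the 316 threshold. Exception (a) does not apply.
Exception (b) fails — there is no Standing Waiver in force.
Exception (c) requires that the agency holds a current Schedule 1 Registration from the Caltrix Board; but the Schedule 1 Registration is not current, so (c) is unavailable.
Exception (d) fails — the coverage ratio is 51%, short of 68%.
Every exception is unavailable, so the rule governs.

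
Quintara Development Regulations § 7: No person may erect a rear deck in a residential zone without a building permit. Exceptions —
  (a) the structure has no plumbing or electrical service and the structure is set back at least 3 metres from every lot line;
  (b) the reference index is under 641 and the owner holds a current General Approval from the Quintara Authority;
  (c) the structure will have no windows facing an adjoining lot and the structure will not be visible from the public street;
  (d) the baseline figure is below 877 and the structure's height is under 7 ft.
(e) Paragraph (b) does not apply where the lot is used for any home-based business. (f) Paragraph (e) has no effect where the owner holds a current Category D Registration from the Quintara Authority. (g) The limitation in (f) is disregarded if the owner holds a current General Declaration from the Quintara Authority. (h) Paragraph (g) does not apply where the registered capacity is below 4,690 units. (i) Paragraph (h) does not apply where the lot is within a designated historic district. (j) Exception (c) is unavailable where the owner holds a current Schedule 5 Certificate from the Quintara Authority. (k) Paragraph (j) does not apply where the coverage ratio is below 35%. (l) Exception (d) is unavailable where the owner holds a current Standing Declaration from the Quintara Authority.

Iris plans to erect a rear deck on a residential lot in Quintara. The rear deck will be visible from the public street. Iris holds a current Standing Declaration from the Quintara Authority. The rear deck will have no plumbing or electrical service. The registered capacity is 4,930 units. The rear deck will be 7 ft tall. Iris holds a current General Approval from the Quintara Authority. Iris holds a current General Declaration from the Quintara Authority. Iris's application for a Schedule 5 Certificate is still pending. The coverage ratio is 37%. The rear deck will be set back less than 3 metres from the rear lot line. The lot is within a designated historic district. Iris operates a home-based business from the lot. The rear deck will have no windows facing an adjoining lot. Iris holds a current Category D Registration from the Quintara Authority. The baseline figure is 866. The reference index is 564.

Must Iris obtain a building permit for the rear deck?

Yes — Iris must obtain a building permit.

Exception (a) does not apply: the rear setback is under 3 m.
Exception (b): the reference index is 564, under the 641 limit; a current General Approval is held — every condition holds. But: (e) applies — a home-based business operates on the lot. (f) would limit (e) — a current Category D Registration is held — but (g) sets (f) aside: (g) operates against (f): a current General Declaration is held. (h) is not triggered (the registered capacity is 4,930 units, not below 4,690 units), so (g) stands. (b) is therefore removed.
Exception (c) does not apply: the structure will be visible from the street.
Exception (d) does not apply: the structure's height is 7 ft, not under 7 ft.
No exception displaces § 7.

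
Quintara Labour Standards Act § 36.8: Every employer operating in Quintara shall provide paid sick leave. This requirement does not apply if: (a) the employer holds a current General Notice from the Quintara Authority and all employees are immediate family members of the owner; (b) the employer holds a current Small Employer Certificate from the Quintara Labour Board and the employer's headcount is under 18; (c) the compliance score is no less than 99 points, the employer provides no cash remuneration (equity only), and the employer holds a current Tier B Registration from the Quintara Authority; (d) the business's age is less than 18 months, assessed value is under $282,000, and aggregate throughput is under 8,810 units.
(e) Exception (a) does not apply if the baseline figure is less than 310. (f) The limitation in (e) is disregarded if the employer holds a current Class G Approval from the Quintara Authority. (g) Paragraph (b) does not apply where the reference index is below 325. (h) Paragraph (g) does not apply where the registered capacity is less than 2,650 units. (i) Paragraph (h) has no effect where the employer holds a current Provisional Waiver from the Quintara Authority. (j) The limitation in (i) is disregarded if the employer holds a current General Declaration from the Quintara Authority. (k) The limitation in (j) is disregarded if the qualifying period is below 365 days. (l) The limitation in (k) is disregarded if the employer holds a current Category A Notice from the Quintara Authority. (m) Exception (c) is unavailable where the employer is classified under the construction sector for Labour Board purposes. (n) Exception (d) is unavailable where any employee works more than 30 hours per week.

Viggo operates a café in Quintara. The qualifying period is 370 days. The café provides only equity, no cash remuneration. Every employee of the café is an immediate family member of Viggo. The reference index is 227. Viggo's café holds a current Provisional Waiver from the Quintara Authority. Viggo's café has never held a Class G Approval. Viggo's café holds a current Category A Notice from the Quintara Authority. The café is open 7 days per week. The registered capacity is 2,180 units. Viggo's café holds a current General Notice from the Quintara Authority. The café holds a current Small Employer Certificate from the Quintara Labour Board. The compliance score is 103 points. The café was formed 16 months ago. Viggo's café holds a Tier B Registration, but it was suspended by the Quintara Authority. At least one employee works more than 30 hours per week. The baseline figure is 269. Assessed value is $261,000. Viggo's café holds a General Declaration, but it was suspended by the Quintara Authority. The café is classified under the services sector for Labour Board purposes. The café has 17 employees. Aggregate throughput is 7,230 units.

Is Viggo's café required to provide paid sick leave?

Yes — Viggo's café must provide paid sick leave.

Exception (a)'s conditions are all satisfied: a current General Notice is held; every employee is an immediate family member. But applying paragraphs (e)–(f): (e) operates — the baseline figure is 269, less than the 310 limit. (f) is inapplicable (the Class G Approval is not current), so (e) stands. Exception (a) does not apply.
Exception (b): a current Small Employer Certificate is held; the employer's headcount is 17, under the 18 limit — every condition holds. But applying paragraphs (g)–(l): (g) operates — the reference index is 227, below the 325 limit. (h) is triggered (the registered capacity is 2,180 units, less than the 2,650 units limit), but is overridden by (i): (i) operates against (h): a current Provisional Waiver is held. (j) is inapplicable (no current General Declaration is held), so (i) stands. Exception (b) does not apply.
Exception (c) requires that the employer holds a current Tier B Registration from the Quintara Authority; but the Tier B Registration is not current, so (c) is unavailable.
Exception (d): the business's age is 16 months, less than the 18 months limit; assessed value is $261,000, under the $282,000 limit; aggregate throughput is 7,230 units, under the 8,810 units limit — every condition holds. Turning to paragraph (n): (n) operates against (d): at least one employee exceeds 30 hours/week. So (d) is unavailable.
No exception is made out. Viggo's café falls within the general rule.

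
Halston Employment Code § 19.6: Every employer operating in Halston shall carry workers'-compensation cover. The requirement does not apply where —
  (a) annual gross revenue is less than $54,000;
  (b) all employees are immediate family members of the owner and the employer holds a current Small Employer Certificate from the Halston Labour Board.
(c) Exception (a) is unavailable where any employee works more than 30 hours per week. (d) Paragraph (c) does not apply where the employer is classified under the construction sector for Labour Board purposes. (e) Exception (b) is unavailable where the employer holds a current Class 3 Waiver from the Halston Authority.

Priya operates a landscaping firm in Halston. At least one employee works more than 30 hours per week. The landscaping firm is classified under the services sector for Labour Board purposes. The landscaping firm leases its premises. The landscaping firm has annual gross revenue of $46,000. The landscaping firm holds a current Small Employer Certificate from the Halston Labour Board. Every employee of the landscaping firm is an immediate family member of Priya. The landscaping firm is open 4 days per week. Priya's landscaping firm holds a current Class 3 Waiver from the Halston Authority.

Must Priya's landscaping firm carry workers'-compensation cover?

Exception (a)'s conditions are all satisfied: annual gross revenue is $46,000, less than the $54,000 limit. However, paragraphs (c)–(d) must be considered: (c) operates — at least one employee exceeds 30 hours/week. (d) is not triggered (the landscaping firm is classified under the services sector), so (c) stands. (a) is therefore removed.
All of (b)'s requirements are met (every employee is an immediate family member; a current Small Employer Certificate is held). Turning to paragraph (e): (e) operates against (b): a current Class 3 Waiver is held. (b) is therefore removed.
None of the exceptions is available; § 19.6 applies in full.

Yes — Priya's landscaping firm must carry workers'-compensation cover.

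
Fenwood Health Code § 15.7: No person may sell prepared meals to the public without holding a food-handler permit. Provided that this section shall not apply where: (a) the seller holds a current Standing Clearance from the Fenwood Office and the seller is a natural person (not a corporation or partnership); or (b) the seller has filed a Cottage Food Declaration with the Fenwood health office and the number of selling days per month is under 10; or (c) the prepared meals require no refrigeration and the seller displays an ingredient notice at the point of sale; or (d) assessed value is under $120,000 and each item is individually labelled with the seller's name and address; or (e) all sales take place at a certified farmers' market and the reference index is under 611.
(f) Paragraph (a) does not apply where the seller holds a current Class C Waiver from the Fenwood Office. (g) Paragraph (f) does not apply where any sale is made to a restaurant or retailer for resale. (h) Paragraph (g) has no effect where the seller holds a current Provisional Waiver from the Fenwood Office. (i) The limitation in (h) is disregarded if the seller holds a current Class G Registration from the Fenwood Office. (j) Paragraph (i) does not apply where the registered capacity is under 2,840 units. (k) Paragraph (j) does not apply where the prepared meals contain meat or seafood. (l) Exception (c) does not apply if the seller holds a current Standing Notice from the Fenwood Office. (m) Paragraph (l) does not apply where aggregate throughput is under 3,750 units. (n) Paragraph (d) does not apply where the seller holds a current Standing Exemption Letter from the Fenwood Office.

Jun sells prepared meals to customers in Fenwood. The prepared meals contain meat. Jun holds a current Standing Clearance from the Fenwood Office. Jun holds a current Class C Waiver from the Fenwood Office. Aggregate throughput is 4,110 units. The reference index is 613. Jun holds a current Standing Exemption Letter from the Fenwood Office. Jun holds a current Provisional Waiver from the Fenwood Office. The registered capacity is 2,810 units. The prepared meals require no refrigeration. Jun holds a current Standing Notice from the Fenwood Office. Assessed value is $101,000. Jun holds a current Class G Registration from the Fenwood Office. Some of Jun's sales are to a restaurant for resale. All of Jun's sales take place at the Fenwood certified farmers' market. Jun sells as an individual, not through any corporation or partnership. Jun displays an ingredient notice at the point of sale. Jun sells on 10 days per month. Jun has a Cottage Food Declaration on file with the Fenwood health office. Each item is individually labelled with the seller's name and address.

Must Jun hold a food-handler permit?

No — exception (a) applies; Jun is not required to hold a food-handler permit.

Exception (a): a current Standing Clearance is held; the seller is a natural person — every condition holds. Under paragraphs (f)–(k): (f) would limit (a) — a current Class C Waiver is held — but (g) sets (f) aside: (g) applies — some sales are to a restaurant for resale. (h) is triggered (a current Provisional Waiver is held), but yields to (i): (i) applies — a current Class G Registration is held. (j) is triggered (the registered capacity is 2,810 units, under the 2,840 units limit), but yields to (k): (k) is engaged — the prepared meals contain meat. Exception (a) stands.
Exception (b) fails — the number of selling days per month is 10, not under 10.
Exception (c) is satisfied on its face — the prepared meals are shelf-stable; an ingredient notice is displayed. However, paragraphs (l)–(m) must be considered: (l) operates against (c): a current Standing Notice is held. (m) is not engaged (aggregate throughput is 4,110 units, not under 3,750 units), so (l) stands. Exception (c) does not apply.
Exception (d): assessed value is $101,000, under the $120,000 limit; items are individually labelled — every condition holds. Turning to paragraph (n): (n) operates against (d): a current Standing Exemption Letter is held. (d) is therefore removed.
Exception (e) fails — the reference index is 613, not under 611.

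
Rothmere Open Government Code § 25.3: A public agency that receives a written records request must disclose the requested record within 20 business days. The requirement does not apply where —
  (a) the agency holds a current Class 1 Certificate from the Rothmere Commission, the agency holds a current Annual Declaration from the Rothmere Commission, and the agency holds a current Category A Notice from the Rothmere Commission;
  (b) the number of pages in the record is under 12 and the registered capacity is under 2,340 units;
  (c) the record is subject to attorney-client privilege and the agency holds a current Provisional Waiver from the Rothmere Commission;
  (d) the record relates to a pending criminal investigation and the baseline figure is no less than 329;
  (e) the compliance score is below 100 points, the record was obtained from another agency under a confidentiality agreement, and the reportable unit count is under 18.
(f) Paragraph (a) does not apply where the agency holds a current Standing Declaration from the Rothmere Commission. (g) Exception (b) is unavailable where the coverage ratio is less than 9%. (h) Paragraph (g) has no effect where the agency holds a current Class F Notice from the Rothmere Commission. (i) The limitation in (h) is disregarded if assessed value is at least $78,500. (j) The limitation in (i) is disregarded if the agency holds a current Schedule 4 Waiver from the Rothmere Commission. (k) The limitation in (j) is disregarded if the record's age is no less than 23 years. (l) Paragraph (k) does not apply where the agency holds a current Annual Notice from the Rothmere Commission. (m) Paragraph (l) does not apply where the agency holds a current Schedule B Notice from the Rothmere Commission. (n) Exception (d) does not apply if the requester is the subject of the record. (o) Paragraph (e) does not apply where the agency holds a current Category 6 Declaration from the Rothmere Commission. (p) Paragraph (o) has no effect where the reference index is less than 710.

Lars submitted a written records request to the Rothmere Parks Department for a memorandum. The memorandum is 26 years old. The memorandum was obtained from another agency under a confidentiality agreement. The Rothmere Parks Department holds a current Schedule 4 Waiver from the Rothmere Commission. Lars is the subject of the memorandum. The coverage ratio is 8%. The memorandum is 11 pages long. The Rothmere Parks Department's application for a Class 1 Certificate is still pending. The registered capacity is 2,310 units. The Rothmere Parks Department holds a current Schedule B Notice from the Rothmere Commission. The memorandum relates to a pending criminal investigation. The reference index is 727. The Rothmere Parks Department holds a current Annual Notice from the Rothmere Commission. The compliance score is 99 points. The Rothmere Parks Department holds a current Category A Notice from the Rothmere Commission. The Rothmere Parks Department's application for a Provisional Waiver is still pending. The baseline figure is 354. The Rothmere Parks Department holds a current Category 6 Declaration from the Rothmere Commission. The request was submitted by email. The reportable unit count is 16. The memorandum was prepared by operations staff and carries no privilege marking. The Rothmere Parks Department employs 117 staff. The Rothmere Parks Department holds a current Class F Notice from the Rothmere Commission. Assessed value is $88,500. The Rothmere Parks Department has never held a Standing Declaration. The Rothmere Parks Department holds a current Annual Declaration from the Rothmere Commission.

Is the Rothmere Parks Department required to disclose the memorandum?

Yes — the Rothmere Parks Department must disclose the memorandum.

Exception (a) requires that the agency holds a current Class 1 Certificate from the Rothmere Commission; but no current Class 1 Certificate is held, so (a) is unavailable.
Exception (b) is satisfied on its face — the number of pages in the record is 11, under the 12 limit; the registered capacity is 2,310 units, under the 2,340 units limit. But applying paragraphs (g)–(m): (g) operates against (b): the coverage ratio is 8%, less than the 9% limit. (h) would limit (g) — a current Class F Notice is held — but (i) sets (h) aside: (i) applies — assessed value is $88,500, meeting the $78,500 threshold. (j) would limit (i) — a current Schedule 4 Waiver is held — but (k) sets (j) aside: (k) operates against (j): the record's age is 26 years, meeting the 23 years threshold. (l) would limit (k) — a current Annual Notice is held — but (m) sets (l) aside: (m) operates against (l): a current Schedule B Notice is held. (b) is therefore removed.
Exception (c) requires that the record is subject to attorney-client privilege; but the memorandum carries no privilege marking, so (c) is unavailable.
Exception (d)'s conditions are all satisfied: the memorandum relates to a pending investigation; the baseline figure is 354, meeting the 329 threshold. But applying paragraph (n): (n) applies — Lars is the subject of the memorandum. (d) is therefore removed.
Exception (e)'s conditions are all satisfied: the compliance score is 99 points, below the 100 points limit; the memorandum was obtained under a confidentiality agreement; the reportable unit count is 16, under the 18 limit. Turning to paragraphs (o)–(p): (o) operates against (e): a current Category 6 Declaration is held. (p) is not triggered (the reference index is 727, not less than 710), so (o) stands. Exception (e) does not apply.
No exception displaces § 25.3.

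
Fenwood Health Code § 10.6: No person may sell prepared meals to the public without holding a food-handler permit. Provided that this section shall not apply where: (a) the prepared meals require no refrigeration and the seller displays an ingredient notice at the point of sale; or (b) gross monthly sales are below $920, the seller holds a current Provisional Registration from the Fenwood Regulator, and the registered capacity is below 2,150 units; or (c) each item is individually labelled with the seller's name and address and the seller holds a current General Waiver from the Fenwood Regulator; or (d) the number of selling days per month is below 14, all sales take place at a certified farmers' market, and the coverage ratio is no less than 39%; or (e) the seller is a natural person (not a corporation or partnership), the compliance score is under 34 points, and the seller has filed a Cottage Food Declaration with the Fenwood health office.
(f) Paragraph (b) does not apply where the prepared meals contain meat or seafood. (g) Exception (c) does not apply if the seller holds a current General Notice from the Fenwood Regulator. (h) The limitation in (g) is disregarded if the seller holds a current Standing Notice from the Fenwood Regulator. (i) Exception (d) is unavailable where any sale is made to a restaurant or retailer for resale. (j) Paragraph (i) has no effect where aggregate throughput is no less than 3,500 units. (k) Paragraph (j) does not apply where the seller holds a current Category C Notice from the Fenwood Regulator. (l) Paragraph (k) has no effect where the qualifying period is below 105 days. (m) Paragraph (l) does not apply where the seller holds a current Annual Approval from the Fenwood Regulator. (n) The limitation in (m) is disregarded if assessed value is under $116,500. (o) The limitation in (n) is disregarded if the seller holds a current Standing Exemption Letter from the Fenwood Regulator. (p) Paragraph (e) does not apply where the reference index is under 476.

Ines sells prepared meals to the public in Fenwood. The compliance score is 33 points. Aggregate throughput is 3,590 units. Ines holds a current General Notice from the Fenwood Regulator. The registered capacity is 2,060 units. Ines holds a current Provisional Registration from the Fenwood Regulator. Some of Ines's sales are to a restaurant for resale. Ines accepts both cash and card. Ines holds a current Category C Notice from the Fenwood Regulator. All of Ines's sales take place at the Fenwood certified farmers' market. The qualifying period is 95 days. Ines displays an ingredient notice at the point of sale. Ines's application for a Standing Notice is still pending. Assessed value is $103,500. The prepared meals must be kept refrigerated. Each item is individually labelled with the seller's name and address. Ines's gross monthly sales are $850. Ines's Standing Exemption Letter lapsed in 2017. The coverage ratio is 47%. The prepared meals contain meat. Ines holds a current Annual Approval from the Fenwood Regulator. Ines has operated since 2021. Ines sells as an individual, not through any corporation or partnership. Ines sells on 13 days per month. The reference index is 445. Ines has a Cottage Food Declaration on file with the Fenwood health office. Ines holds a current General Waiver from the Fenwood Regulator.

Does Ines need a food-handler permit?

Exception (a) does not apply: the prepared meals require refrigeration.
Exception (b) is satisfied on its face — gross monthly sales are $850, below the $920 limit; a current Provisional Registration is held; the registered capacity is 2,060 units, below the 2,150 units limit. However, paragraph (f) must be considered: (f) operates against (b): the prepared meals contain meat. So (b) is unavailable.
Exception (c)'s conditions are all satisfied: items are individually labelled; a current General Waiver is held. But applying paragraphs (g)–(h): (g) operates against (c): a current General Notice is held. (h) does not operate here (the Standing Notice is not current), so (g) stands. (c) is therefore removed.
Exception (d) is satisfied on its face — the number of selling days per month is 13, below the 14 limit; all sales are at a certified farmers' market; the coverage ratio is 47%, meeting the 39% threshold. Applying paragraphs (i)–(o): (i) would limit (d) — some sales are to a restaurant for resale — but (j) sets (i) aside: (j) operates — aggregate throughput is 3,590 units, meeting the 3,500 units threshold. (k) applies (a current Category C Notice is held), but yields to (l): (l) is engaged — the qualifying period is 95 days, below the 105 days limit. (m) would limit (l) — a current Annual Approval is held — but (n) sets (m) aside: (n) operates against (m): assessed value is $103,500, under the $116,500 limit. (o), which would lift (n), is not triggered — the Standing Exemption Letter is not current. Exception (d) stands.
Exception (e) is satisfied on its face — the seller is a natural person; the compliance score is 33 points, under the 34 points limit; a Cottage Food Declaration is on file. But applying paragraph (p): (p) operates against (e): the reference index is 445, under the 476 limit. Exception (e) does not apply.

No — exception (d) applies; Ines is not required to hold a food-handler permit.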